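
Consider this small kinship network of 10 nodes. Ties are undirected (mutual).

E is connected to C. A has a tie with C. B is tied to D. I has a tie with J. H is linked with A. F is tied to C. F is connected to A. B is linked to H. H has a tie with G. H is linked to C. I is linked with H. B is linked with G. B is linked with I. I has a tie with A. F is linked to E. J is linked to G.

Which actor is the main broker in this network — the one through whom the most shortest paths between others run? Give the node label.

Unnormalized betweenness of each node: A:19/3, B:25/3, C:91/12, D:0, E:0, F:13/12, G:25/12, H:38/3, I:79/12, J:1/3.
H has the largest value, 38/3, making it the main broker — the node through which the most shortest paths run.

H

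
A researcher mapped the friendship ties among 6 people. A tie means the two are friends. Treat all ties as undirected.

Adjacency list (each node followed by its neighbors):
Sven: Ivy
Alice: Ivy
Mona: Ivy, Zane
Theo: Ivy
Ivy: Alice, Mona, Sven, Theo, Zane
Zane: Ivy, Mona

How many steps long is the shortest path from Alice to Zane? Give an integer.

One shortest route is Alice – Ivy – Zane, which uses 2 edges, and Alice and Zane are not directly tied, so nothing shorter exists. So d(Alice,Zane) = 2.

2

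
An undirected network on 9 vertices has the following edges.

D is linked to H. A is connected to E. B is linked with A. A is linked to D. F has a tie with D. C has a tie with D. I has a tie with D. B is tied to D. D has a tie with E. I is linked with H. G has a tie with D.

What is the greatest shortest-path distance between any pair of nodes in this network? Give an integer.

2

Eccentricity of each node (its greatest distance to any other): A:2, B:2, C:2, D:1, E:2, F:2, G:2, H:2, I:2.
The maximum eccentricity is 2, realized for instance by the pair H–G via H – D – G. So the diameter is 2.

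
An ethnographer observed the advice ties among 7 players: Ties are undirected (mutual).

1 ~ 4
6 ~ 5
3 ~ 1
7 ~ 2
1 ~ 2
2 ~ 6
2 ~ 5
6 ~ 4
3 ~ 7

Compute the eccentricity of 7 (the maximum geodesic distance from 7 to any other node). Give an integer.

Distances from 7: 1:2, 2:1, 3:1, 4:3, 5:2, 6:2.
The largest is 3 (to 4), so the eccentricity of 7 is 3.

3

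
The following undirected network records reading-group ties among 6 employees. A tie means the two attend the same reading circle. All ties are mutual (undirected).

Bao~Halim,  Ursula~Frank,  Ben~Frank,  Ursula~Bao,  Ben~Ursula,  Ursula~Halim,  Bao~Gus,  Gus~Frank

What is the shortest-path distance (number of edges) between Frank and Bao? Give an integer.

2

One shortest route is Frank – Gus – Bao, which uses 2 edges, and Frank and Bao are not directly tied, so nothing shorter exists. So d(Frank,Bao) = 2.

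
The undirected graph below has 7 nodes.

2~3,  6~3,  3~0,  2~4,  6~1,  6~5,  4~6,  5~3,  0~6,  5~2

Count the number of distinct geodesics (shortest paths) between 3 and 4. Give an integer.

The shortest distance is 2. The length-2 paths are: 3–6–4; 3–2–4.
That gives 2 distinct shortest paths.

2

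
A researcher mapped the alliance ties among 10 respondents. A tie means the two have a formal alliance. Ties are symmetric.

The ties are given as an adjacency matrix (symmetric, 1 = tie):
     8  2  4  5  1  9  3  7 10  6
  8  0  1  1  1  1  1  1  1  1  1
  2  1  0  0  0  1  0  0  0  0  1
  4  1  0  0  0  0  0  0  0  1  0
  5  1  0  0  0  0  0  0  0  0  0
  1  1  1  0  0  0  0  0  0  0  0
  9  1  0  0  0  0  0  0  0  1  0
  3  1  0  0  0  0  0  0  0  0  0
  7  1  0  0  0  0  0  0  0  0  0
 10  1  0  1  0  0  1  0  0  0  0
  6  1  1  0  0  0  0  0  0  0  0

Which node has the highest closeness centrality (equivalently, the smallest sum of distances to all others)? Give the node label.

Farness (sum of distances to all others) for each node — 1:16, 2:15, 3:17, 4:16, 5:17, 6:16, 7:17, 8:9, 9:16, 10:15.
The smallest farness is 9, for 8, so 8 has the highest closeness.

8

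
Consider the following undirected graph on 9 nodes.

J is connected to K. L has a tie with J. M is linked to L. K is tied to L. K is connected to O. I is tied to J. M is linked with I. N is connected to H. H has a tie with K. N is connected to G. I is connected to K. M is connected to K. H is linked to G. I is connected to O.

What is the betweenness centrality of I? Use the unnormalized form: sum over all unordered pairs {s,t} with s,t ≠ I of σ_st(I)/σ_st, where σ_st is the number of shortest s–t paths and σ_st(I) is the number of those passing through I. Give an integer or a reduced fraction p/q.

Pairs whose geodesics pass through I — M–J: 1/3; M–O: 1/2; J–O: 1/2.
All other pairs contribute 0.
Summing the contributions gives betweenness(I) = 4/3.

4/3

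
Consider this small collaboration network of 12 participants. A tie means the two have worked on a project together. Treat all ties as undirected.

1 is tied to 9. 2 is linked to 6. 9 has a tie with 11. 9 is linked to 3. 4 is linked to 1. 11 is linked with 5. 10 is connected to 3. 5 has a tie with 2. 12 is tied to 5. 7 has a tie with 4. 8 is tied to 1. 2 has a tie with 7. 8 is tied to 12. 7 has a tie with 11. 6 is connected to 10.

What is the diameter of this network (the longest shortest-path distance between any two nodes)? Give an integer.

Eccentricity of each node (its greatest distance to any other): 1:4, 2:3, 3:4, 4:4, 5:3, 6:4, 7:3, 8:4, 9:3, 10:4, 11:3, 12:4.
The maximum eccentricity is 4, realized for instance by the pair 12–10 via 12 – 5 – 2 – 6 – 10. So the diameter is 4.

4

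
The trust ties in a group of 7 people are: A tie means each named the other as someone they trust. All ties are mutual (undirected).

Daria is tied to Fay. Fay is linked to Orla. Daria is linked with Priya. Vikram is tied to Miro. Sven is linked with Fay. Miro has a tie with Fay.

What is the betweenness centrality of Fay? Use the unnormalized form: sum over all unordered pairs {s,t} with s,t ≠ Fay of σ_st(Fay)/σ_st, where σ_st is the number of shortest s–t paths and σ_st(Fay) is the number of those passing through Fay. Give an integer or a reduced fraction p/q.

Pairs whose geodesics pass through Fay — Sven–Daria: 1; Sven–Orla: 1; Sven–Vikram: 1; Sven–Priya: 1; Sven–Miro: 1; Daria–Orla: 1; Daria–Vikram: 1; Daria–Miro: 1; Orla–Vikram: 1; Orla–Priya: 1; Orla–Miro: 1; Vikram–Priya: 1; Priya–Miro: 1.
All other pairs contribute 0.
Summing the contributions gives betweenness(Fay) = 13.

13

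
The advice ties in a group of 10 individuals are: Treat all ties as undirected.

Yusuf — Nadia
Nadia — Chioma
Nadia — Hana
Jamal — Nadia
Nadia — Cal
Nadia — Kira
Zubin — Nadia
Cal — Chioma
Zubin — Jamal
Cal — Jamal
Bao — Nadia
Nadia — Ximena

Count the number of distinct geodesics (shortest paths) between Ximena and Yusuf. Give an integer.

The shortest distance is 2, and the only length-2 path is Ximena–Nadia–Yusuf. So there is exactly 1 shortest path.

1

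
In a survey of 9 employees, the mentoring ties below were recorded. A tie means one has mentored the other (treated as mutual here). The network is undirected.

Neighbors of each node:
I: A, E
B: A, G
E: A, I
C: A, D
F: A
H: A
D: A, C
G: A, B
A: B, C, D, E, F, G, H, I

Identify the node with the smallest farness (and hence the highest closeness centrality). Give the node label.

Farness (sum of distances to all others) for each node — A:8, B:14, C:14, D:14, E:14, F:15, G:14, H:15, I:14.
The smallest farness is 8, for A, so A has the highest closeness.

A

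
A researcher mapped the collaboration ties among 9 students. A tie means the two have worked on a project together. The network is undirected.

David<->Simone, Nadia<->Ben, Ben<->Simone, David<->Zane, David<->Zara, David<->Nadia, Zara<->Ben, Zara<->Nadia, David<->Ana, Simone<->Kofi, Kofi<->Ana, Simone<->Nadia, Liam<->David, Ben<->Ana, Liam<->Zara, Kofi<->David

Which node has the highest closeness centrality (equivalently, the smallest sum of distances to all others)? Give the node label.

David

Farness (sum of distances to all others) for each node — Ana:13, Ben:13, David:9, Kofi:13, Liam:14, Nadia:12, Simone:12, Zane:16, Zara:12.
The smallest farness is 9, for David, so David has the highest closeness.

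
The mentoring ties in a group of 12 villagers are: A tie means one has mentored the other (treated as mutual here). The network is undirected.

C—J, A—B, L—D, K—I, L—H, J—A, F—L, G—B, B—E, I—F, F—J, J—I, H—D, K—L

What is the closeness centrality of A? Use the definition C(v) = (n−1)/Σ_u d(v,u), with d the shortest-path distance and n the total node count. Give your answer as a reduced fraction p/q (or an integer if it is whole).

Distances from A: B:1, C:2, D:4, E:2, F:2, G:2, H:4, I:2, J:1, K:3, L:3. Sum = 26.
n = 12, so closeness = 11/26.

11/26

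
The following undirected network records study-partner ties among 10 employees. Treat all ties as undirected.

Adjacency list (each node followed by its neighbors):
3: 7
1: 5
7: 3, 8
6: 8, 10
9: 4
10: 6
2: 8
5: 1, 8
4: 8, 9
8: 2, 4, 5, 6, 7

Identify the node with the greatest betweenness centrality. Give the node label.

8

Unnormalized betweenness of each node: 1:0, 2:0, 3:0, 4:8, 5:8, 6:8, 7:8, 8:32, 9:0, 10:0.
8 has the largest value, 32, making it the main broker — the node through which the most shortest paths run.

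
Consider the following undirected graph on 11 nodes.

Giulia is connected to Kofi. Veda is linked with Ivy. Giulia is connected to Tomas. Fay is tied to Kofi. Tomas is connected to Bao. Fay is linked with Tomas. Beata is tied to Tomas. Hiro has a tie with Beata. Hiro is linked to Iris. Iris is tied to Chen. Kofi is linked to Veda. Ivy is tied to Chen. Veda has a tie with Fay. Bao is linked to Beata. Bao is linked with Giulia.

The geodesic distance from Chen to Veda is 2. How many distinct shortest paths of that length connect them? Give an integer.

1

The shortest distance is 2, and the only length-2 path is Chen–Ivy–Veda. So there is exactly 1 shortest path.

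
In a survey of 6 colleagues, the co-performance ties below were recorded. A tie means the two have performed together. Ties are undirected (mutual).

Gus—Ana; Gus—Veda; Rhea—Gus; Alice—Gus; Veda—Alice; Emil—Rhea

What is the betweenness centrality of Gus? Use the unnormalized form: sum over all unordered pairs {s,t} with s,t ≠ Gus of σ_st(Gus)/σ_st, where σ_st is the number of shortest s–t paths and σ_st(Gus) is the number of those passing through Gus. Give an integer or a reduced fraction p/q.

8

Pairs whose geodesics pass through Gus — Alice–Rhea: 1; Alice–Ana: 1; Alice–Emil: 1; Rhea–Ana: 1; Rhea–Veda: 1; Ana–Emil: 1; Ana–Veda: 1; Emil–Veda: 1.
All other pairs contribute 0.
Summing the contributions gives betweenness(Gus) = 8.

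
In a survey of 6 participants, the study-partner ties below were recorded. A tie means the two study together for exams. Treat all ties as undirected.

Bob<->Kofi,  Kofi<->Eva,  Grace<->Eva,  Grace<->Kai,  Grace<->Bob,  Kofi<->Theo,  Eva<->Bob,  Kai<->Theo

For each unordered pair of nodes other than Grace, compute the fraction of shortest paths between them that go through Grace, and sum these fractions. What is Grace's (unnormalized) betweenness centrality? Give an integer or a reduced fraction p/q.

2

Pairs whose geodesics pass through Grace — Kai–Eva: 1; Kai–Bob: 1.
All other pairs contribute 0.
Summing the contributions gives betweenness(Grace) = 2.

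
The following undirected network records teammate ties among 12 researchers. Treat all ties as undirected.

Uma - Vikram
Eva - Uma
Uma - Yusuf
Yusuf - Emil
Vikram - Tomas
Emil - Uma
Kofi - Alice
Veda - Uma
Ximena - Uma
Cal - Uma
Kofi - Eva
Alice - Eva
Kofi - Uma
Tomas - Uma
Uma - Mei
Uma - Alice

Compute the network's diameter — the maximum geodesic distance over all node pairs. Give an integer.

2

Eccentricity of each node (its greatest distance to any other): Alice:2, Cal:2, Emil:2, Eva:2, Kofi:2, Mei:2, Tomas:2, Uma:1, Veda:2, Vikram:2, Ximena:2, Yusuf:2.
The maximum eccentricity is 2, realized for instance by the pair Vikram–Emil via Vikram – Uma – Emil. So the diameter is 2.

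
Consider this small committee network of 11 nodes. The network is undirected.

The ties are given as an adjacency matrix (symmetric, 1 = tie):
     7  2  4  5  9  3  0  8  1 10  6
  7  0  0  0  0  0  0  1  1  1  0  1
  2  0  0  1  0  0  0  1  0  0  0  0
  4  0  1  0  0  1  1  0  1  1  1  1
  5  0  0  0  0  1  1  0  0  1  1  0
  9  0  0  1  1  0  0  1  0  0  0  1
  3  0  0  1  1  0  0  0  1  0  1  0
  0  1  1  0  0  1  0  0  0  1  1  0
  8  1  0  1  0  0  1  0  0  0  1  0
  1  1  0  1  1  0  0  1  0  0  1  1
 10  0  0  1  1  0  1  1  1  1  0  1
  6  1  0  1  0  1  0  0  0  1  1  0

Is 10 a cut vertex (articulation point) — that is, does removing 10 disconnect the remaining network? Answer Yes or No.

No

Even without 10, every remaining node can still reach every other (the residual graph is connected), so 10 is not a cut vertex.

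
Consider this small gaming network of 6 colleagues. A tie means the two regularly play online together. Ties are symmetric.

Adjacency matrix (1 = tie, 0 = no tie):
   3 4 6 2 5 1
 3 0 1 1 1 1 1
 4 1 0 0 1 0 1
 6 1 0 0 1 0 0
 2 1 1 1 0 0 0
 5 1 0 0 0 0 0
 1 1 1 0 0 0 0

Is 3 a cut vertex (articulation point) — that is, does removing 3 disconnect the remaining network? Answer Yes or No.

Yes

Removing 3 leaves {1, 2, 4, and 6} with no path to {5}, so the network splits into 2 components. 3 is a cut vertex.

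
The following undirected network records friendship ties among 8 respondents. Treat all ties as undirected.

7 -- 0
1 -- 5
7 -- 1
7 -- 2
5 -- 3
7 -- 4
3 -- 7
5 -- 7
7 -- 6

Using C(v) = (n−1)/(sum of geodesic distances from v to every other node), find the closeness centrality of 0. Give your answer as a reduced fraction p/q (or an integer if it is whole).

Distances from 0: 1:2, 2:2, 3:2, 4:2, 5:2, 6:2, 7:1. Sum = 13.
n = 8, so closeness = 7/13.

7/13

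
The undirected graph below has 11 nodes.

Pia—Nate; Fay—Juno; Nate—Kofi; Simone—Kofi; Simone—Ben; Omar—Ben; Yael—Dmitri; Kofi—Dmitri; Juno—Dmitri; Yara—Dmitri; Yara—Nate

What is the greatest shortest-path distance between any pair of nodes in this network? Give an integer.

6

Eccentricity of each node (its greatest distance to any other): Ben:5, Dmitri:4, Fay:6, Juno:5, Kofi:3, Nate:4, Omar:6, Pia:5, Simone:4, Yael:5, Yara:5.
The maximum eccentricity is 6, realized for instance by the pair Omar–Fay via Omar – Ben – Simone – Kofi – Dmitri – Juno – Fay. So the diameter is 6.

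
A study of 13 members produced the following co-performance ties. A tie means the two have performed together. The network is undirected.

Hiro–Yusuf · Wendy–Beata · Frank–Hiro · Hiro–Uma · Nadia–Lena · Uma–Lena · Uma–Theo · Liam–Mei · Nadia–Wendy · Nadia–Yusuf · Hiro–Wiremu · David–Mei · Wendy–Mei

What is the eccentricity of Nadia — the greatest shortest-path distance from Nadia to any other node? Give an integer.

3

Distances from Nadia: Beata:2, David:3, Frank:3, Hiro:2, Lena:1, Liam:3, Mei:2, Theo:3, Uma:2, Wendy:1, Wiremu:3, Yusuf:1.
The largest is 3 (to Theo, David, Liam, Frank, and Wiremu), so the eccentricity of Nadia is 3.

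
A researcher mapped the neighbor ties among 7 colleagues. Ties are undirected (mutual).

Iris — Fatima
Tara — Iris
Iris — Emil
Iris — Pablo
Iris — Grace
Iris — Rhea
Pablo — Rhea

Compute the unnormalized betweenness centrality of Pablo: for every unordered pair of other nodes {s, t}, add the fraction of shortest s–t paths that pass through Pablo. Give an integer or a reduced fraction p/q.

0

No shortest path between any pair of other nodes passes through Pablo.
Summing the contributions gives betweenness(Pablo) = 0.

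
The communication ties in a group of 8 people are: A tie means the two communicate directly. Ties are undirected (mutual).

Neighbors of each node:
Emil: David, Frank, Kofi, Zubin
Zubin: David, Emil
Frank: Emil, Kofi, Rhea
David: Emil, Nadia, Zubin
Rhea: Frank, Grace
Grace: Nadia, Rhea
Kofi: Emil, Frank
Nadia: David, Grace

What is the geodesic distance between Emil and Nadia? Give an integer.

2

One shortest route is Emil – David – Nadia, which uses 2 edges, and Emil and Nadia are not directly tied, so nothing shorter exists. So d(Emil,Nadia) = 2.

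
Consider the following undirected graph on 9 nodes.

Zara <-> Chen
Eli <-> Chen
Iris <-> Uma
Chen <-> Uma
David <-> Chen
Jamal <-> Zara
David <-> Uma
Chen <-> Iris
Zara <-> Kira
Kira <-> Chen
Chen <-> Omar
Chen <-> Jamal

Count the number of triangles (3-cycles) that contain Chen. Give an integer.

Chen's neighbors: David, Eli, Iris, Jamal, Kira, Omar, Uma, and Zara.
Neighbor pairs that are themselves tied: Chen–David–Uma; Chen–Iris–Uma; Chen–Jamal–Zara; Chen–Kira–Zara. Each forms one triangle with Chen, for 4 in total.

4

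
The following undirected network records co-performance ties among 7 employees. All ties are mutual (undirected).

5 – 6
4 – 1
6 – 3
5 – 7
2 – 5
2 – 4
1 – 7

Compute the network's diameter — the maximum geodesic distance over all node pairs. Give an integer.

4

Eccentricity of each node (its greatest distance to any other): 1:4, 2:3, 3:4, 4:4, 5:2, 6:3, 7:3.
The maximum eccentricity is 4, realized for instance by the pair 4–3 via 4 – 2 – 5 – 6 – 3. So the diameter is 4.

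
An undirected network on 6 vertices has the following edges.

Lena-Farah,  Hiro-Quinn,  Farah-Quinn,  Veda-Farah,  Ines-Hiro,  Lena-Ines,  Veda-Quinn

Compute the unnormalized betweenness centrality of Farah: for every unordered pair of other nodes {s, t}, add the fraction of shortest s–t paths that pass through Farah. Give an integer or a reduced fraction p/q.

Pairs whose geodesics pass through Farah — Lena–Veda: 1; Lena–Quinn: 1; Veda–Ines: 1/2.
All other pairs contribute 0.
Summing the contributions gives betweenness(Farah) = 5/2.

5/2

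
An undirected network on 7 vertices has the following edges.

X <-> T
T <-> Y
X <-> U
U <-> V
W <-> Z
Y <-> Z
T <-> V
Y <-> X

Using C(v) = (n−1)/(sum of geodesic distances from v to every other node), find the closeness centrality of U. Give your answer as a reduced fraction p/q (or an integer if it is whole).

Distances from U: T:2, V:1, W:4, X:1, Y:2, Z:3. Sum = 13.
n = 7, so closeness = 6/13.

6/13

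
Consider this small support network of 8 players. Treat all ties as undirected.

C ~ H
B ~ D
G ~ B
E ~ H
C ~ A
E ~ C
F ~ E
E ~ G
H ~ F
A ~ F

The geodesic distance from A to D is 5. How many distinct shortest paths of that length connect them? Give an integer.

2

The shortest distance is 5. The length-5 paths are: A–F–E–G–B–D; A–C–E–G–B–D.
That gives 2 distinct shortest paths.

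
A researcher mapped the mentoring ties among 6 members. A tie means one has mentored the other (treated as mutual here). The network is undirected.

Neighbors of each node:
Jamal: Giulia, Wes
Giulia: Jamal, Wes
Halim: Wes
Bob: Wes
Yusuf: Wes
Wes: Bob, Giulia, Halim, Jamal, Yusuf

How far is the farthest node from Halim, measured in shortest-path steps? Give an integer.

2

Distances from Halim: Bob:2, Giulia:2, Jamal:2, Wes:1, Yusuf:2.
The largest is 2 (to Yusuf, Giulia, Jamal, and Bob), so the eccentricity of Halim is 2.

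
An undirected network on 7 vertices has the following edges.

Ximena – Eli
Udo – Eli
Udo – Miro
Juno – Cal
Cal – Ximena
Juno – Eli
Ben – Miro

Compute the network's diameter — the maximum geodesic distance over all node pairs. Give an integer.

5

Eccentricity of each node (its greatest distance to any other): Ben:5, Cal:5, Eli:3, Juno:4, Miro:4, Udo:3, Ximena:4.
The maximum eccentricity is 5, realized for instance by the pair Ben–Cal via Ben – Miro – Udo – Eli – Juno – Cal. So the diameter is 5.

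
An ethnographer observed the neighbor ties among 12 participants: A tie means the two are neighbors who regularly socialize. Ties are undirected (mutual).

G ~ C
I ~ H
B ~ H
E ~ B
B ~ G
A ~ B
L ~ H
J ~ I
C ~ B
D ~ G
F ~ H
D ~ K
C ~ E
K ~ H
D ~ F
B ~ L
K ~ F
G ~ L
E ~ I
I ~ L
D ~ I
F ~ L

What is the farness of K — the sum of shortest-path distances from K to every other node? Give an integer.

23

Distances from K: A:3, B:2, C:3, D:1, E:3, F:1, G:2, H:1, I:2, J:3, L:2.
Sum = 3 + 2 + 3 + 1 + 3 + 1 + 2 + 1 + 2 + 3 + 2 = 23.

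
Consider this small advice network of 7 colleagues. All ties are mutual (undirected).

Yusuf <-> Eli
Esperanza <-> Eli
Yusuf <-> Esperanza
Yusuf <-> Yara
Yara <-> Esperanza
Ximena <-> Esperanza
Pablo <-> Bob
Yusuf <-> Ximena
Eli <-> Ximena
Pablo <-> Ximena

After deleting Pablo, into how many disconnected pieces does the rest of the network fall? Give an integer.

Without Pablo, the remaining ties split the others into: {Eli, Esperanza, Ximena, Yara, Yusuf}; {Bob}.
That's 2 separate components.

2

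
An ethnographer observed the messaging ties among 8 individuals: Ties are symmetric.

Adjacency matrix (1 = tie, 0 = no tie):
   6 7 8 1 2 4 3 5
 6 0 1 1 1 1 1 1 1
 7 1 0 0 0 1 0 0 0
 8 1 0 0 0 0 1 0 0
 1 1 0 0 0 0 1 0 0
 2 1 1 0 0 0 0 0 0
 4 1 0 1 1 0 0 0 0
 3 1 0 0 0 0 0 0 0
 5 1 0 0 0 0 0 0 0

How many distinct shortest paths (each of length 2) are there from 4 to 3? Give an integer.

The shortest distance is 2, and the only length-2 path is 4–6–3. So there is exactly 1 shortest path.

1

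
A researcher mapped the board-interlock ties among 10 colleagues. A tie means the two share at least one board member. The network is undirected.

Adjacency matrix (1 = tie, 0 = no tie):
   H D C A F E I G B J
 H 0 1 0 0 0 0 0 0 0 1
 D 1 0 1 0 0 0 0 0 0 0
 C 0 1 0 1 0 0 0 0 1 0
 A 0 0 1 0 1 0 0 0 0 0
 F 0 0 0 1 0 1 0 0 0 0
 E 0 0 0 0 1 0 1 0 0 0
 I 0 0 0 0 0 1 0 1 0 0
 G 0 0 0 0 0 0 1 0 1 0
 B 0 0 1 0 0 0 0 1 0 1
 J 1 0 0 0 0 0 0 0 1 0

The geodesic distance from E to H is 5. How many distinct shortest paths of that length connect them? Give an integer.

2

The shortest distance is 5. The length-5 paths are: E–F–A–C–D–H; E–I–G–B–J–H.
That gives 2 distinct shortest paths.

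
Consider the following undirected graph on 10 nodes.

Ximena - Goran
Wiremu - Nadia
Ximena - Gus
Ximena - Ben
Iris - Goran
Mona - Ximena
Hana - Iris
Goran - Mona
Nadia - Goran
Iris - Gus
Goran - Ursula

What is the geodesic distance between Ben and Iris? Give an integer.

One shortest route is Ben – Ximena – Gus – Iris, which uses 3 edges, and at distance 2 from Ben we only reach {Goran, Gus, Mona}, which does not include Iris. So d(Ben,Iris) = 3.

3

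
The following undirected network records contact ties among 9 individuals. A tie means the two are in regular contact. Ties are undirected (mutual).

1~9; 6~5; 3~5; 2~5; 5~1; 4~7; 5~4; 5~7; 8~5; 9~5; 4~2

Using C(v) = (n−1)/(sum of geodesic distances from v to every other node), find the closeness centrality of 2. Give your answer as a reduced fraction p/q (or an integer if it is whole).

4/7

Distances from 2: 1:2, 3:2, 4:1, 5:1, 6:2, 7:2, 8:2, 9:2. Sum = 14.
n = 9, so closeness = 8/14 = 4/7.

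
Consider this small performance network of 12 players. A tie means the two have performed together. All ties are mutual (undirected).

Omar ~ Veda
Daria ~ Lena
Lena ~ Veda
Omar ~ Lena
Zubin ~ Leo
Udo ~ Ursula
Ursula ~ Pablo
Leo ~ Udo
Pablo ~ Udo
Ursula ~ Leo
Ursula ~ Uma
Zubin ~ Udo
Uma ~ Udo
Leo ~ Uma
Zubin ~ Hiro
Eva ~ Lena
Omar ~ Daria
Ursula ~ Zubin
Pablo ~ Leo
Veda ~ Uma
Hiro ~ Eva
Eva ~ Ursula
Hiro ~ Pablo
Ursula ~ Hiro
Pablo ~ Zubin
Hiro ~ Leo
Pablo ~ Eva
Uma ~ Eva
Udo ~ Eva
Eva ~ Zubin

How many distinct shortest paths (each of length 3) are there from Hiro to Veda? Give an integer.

4

The shortest distance is 3. The length-3 paths are: Hiro–Eva–Lena–Veda; Hiro–Ursula–Uma–Veda; Hiro–Eva–Uma–Veda; Hiro–Leo–Uma–Veda.
That gives 4 distinct shortest paths.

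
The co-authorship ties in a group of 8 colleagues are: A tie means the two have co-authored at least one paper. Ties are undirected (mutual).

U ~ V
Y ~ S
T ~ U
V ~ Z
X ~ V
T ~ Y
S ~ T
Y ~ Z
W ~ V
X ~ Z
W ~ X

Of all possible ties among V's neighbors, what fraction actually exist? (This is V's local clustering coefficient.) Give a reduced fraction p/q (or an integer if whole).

V's neighbors: U, W, X, and Z (k = 4).
Possible neighbor pairs: C(4,2) = 6. Edges among them: W–X, X–Z → e = 2.
Clustering(V) = 2/6 = 1/3.

1/3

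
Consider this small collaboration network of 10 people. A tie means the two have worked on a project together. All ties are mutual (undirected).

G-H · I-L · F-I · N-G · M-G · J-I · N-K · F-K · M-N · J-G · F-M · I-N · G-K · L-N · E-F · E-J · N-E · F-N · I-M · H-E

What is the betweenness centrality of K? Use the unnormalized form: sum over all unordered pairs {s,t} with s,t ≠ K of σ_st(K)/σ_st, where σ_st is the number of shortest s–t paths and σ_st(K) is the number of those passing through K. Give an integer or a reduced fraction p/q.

1/3

Pairs whose geodesics pass through K — G–F: 1/3.
All other pairs contribute 0.
Summing the contributions gives betweenness(K) = 1/3.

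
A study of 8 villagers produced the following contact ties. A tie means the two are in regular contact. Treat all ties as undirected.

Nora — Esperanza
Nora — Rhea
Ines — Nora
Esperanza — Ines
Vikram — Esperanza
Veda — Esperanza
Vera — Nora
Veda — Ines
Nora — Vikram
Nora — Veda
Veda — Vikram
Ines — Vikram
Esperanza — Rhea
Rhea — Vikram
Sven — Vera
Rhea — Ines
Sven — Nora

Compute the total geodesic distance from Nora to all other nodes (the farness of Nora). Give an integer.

7

Distances from Nora: Esperanza:1, Ines:1, Rhea:1, Sven:1, Veda:1, Vera:1, Vikram:1.
Sum = 1 + 1 + 1 + 1 + 1 + 1 + 1 = 7.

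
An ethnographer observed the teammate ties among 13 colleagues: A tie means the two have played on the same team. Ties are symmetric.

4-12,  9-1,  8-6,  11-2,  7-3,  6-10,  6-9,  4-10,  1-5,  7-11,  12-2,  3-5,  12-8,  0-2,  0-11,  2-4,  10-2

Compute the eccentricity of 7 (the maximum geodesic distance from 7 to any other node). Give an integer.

4

Distances from 7: 0:2, 1:3, 2:2, 3:1, 4:3, 5:2, 6:4, 8:4, 9:4, 10:3, 11:1, 12:3.
The largest is 4 (to 8, 6, and 9), so the eccentricity of 7 is 4.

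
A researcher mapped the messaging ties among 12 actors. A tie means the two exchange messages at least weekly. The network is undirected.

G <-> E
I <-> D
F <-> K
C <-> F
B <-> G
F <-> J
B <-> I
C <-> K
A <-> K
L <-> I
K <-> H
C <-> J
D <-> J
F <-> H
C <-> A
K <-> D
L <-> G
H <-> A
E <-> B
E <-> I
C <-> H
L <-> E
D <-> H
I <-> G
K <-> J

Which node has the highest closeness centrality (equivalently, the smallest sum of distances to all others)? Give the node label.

D

Farness (sum of distances to all others) for each node — A:28, B:28, C:26, D:18, E:27, F:27, G:27, H:21, I:20, J:22, K:20, L:28.
The smallest farness is 18, for D, so D has the highest closeness.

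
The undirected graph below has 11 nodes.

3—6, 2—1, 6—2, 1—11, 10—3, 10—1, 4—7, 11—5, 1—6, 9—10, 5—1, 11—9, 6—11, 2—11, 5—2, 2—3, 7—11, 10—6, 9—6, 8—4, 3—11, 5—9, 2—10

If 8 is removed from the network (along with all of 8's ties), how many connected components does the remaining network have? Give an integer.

1

8's neighbors (4) remain reachable from one another through other ties, so the rest of the network stays in one piece.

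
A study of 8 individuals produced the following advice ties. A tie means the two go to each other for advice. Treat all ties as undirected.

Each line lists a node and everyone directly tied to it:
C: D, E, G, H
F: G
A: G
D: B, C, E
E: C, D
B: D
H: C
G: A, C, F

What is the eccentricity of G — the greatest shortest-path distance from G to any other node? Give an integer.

Distances from G: A:1, B:3, C:1, D:2, E:2, F:1, H:2.
The largest is 3 (to B), so the eccentricity of G is 3.

3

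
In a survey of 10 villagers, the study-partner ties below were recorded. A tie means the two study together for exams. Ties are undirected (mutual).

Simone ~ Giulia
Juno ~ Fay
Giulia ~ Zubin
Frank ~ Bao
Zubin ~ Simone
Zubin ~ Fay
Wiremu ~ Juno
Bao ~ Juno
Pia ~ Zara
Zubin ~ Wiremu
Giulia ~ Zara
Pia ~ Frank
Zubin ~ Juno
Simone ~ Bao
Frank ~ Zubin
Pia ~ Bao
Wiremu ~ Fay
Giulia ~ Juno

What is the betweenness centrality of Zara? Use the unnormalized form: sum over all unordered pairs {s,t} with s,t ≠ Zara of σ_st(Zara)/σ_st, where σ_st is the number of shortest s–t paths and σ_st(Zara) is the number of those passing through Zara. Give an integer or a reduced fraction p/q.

1

Pairs whose geodesics pass through Zara — Giulia–Pia: 1.
All other pairs contribute 0.
Summing the contributions gives betweenness(Zara) = 1.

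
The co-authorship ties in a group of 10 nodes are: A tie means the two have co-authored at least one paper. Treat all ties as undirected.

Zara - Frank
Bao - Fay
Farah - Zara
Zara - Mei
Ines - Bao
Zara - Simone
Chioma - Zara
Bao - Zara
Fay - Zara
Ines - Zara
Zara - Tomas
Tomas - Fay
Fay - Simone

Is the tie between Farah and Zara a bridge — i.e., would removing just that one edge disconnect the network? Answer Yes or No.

Without the Farah–Zara edge there is no alternate route between Farah and Zara, so the network disconnects. It is a bridge.

Yes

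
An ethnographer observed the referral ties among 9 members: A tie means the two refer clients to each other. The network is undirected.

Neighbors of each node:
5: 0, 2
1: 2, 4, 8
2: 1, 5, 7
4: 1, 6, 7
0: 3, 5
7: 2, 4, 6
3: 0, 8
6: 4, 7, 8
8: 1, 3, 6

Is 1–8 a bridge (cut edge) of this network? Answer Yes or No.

Even without that edge, 1 still reaches 8 via 1 – 4 – 6 – 8, so the network stays connected. Not a bridge.

No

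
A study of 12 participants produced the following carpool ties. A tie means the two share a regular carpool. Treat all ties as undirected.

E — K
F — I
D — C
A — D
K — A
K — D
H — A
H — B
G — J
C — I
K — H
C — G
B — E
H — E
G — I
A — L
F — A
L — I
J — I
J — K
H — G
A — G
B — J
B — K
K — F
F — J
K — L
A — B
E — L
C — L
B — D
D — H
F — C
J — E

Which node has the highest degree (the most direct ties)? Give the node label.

K

Degrees — A:7, B:6, C:5, D:5, E:5, F:5, G:5, H:6, I:5, J:6, K:8, L:5.
The maximum is 8, attained only by K.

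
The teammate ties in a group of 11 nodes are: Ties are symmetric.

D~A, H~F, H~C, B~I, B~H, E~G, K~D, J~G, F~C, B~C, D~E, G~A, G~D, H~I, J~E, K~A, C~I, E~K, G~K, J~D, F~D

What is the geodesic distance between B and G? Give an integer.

One shortest route is B – C – F – D – G, which uses 4 edges, and at distance 3 from B we only reach {D}, which does not include G. So d(B,G) = 4.

4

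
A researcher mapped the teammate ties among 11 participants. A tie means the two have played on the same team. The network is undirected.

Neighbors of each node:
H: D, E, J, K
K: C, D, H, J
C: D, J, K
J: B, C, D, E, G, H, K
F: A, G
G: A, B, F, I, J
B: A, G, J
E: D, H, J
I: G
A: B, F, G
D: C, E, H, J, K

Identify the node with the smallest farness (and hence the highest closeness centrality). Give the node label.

J

Farness (sum of distances to all others) for each node — A:22, B:17, C:20, D:18, E:20, F:23, G:15, H:19, I:24, J:13, K:19.
The smallest farness is 13, for J, so J has the highest closeness.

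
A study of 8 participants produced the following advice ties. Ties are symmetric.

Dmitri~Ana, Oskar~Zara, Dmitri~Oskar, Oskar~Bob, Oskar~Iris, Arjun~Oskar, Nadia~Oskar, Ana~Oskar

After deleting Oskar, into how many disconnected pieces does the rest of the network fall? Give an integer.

Without Oskar, the remaining ties split the others into: {Iris}; {Ana, Dmitri}; {Nadia}; {Bob}; {Zara}; {Arjun}.
That's 6 separate components.

6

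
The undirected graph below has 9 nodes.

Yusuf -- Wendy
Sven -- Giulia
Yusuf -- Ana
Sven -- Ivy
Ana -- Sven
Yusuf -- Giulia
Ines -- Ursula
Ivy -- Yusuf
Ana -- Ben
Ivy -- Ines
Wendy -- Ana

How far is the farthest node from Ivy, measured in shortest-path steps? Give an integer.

Distances from Ivy: Ana:2, Ben:3, Giulia:2, Ines:1, Sven:1, Ursula:2, Wendy:2, Yusuf:1.
The largest is 3 (to Ben), so the eccentricity of Ivy is 3.

3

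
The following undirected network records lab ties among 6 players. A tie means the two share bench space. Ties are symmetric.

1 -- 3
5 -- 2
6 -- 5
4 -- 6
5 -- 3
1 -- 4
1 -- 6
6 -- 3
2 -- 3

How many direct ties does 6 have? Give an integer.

6 is directly tied to 1, 3, 4, and 5. That is 4 neighbors, so the degree of 6 is 4.

4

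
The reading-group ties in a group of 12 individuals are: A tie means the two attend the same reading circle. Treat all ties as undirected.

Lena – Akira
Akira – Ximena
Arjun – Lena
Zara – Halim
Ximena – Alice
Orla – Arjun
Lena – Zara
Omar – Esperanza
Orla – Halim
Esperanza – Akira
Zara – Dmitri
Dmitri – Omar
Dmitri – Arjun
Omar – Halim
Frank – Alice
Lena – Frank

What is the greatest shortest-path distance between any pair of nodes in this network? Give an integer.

Eccentricity of each node (its greatest distance to any other): Akira:3, Alice:4, Arjun:3, Dmitri:4, Esperanza:3, Frank:4, Halim:4, Lena:3, Omar:4, Orla:4, Ximena:4, Zara:3.
The maximum eccentricity is 4, realized for instance by the pair Dmitri–Ximena via Dmitri – Zara – Lena – Akira – Ximena. So the diameter is 4.

4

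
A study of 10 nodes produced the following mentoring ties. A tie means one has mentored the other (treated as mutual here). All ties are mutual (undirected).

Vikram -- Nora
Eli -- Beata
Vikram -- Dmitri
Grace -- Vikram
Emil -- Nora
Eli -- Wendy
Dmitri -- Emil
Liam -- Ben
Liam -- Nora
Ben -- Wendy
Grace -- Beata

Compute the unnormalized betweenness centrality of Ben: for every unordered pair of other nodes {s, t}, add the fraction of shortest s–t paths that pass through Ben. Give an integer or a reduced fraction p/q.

Pairs whose geodesics pass through Ben — Emil–Eli: 1/3; Emil–Wendy: 1; Dmitri–Wendy: 2/3; Vikram–Wendy: 1/2; Beata–Liam: 1/2; Eli–Liam: 1; Eli–Nora: 1/2; Wendy–Liam: 1; Wendy–Nora: 1.
All other pairs contribute 0.
Summing the contributions gives betweenness(Ben) = 13/2.

13/2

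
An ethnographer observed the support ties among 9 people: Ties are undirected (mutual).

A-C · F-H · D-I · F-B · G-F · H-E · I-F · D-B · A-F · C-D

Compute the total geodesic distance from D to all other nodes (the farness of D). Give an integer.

17

Distances from D: A:2, B:1, C:1, E:4, F:2, G:3, H:3, I:1.
Sum = 2 + 1 + 1 + 4 + 2 + 3 + 3 + 1 = 17.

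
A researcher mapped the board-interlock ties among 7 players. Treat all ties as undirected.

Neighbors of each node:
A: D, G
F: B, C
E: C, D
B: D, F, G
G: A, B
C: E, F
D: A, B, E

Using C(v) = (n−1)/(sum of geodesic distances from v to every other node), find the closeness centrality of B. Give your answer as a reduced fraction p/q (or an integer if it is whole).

Distances from B: A:2, C:2, D:1, E:2, F:1, G:1. Sum = 9.
n = 7, so closeness = 6/9 = 2/3.

2/3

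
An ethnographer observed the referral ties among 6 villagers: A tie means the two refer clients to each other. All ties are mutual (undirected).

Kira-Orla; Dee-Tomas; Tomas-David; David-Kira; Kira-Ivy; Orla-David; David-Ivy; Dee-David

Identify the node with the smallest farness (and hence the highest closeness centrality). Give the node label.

Farness (sum of distances to all others) for each node — David:5, Dee:8, Ivy:8, Kira:7, Orla:8, Tomas:8.
The smallest farness is 5, for David, so David has the highest closeness.

David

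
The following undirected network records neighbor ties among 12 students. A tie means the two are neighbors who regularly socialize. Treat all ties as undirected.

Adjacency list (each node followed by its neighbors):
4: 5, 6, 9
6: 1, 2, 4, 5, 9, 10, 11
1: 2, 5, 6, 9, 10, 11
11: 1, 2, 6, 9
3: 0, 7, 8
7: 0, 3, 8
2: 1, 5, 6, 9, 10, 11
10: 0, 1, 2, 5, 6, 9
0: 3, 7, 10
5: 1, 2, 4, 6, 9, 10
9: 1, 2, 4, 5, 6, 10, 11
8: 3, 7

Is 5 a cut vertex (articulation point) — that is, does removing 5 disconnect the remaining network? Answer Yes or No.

No

Even without 5, every remaining node can still reach every other (the residual graph is connected), so 5 is not a cut vertex.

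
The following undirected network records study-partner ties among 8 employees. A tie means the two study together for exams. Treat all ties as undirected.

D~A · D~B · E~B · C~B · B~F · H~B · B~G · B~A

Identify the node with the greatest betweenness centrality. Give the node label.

Unnormalized betweenness of each node: A:0, B:20, C:0, D:0, E:0, F:0, G:0, H:0.
B has the largest value, 20, making it the main broker — the node through which the most shortest paths run.

B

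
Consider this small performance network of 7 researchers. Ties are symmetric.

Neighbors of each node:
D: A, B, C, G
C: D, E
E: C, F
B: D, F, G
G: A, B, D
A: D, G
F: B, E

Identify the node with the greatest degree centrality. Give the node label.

Degrees — A:2, B:3, C:2, D:4, E:2, F:2, G:3.
The maximum is 4, attained only by D.

D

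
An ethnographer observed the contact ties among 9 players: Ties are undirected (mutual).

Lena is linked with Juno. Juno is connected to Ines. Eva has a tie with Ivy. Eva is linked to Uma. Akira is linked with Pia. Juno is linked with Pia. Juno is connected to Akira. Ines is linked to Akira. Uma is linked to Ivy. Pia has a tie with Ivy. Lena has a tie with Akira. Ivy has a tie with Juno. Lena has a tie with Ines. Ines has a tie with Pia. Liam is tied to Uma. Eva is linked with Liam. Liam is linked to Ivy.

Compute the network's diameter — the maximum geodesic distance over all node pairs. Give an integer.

3

Eccentricity of each node (its greatest distance to any other): Akira:3, Eva:3, Ines:3, Ivy:2, Juno:2, Lena:3, Liam:3, Pia:2, Uma:3.
The maximum eccentricity is 3, realized for instance by the pair Liam–Ines via Liam – Ivy – Juno – Ines. So the diameter is 3.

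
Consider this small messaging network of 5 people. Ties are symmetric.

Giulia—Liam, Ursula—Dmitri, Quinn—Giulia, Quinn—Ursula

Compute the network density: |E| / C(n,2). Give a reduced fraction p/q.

There are 4 edges and 5 nodes, so the maximum possible is C(5,2) = 10.
Density = 4/10 = 2/5.

2/5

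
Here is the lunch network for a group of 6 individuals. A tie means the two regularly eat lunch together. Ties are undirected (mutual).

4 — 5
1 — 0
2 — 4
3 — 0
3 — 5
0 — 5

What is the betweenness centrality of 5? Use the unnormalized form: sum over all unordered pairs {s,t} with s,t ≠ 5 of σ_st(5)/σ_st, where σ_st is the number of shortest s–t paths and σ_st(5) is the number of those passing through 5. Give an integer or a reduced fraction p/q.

6

Pairs whose geodesics pass through 5 — 4–1: 1; 4–0: 1; 4–3: 1; 2–1: 1; 2–0: 1; 2–3: 1.
All other pairs contribute 0.
Summing the contributions gives betweenness(5) = 6.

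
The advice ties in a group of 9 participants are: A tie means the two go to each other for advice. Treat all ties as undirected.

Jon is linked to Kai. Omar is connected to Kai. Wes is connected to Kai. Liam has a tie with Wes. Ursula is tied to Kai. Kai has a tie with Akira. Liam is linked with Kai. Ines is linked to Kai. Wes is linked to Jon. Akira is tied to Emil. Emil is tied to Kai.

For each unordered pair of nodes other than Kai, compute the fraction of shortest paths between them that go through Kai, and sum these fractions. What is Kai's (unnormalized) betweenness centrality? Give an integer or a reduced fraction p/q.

Pairs whose geodesics pass through Kai — Ursula–Wes: 1; Ursula–Liam: 1; Ursula–Omar: 1; Ursula–Akira: 1; Ursula–Ines: 1; Ursula–Emil: 1; Ursula–Jon: 1; Wes–Omar: 1; Wes–Akira: 1; Wes–Ines: 1; Wes–Emil: 1; Liam–Omar: 1; Liam–Akira: 1; Liam–Ines: 1 … (+11 more pairs).
All other pairs contribute 0.
Summing the contributions gives betweenness(Kai) = 49/2.

49/2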